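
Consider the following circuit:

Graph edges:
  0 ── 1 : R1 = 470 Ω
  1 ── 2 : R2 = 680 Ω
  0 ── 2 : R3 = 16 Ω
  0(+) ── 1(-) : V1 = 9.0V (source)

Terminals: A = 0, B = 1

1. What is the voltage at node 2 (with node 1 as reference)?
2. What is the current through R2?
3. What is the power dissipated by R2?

Nodal analysis, taking node 1 as the 0 V reference.
Source V1 fixes V_0 = 9 V.
KCL at each unknown node (sum of currents leaving = 0; resistances in Ω):
  Node 2: (V_2 - 0)/680 + (V_2 - 9)/16 = 0
Collecting terms: 0.06397 × V_2 = 0.5625  =>  V_2 = 8.793 V
Part 1:
  Read off the nodal solution: V_2 = 8.793 V
Part 2:
  I_R2 = (V_1 - V_2)/R2 = (0 - 8.793)/680 = -0.01293 A
  Magnitude: I_R2 = 0.01293 A
Part 3:
  I_R2 = (V_1 - V_2)/R2 = (0 - 8.793)/680 = -0.01293 A
  P_R2 = I_R2² × R2 = (-0.01293)² × 680 = 0.1137 W

Final answers:
1. V_2 = 8.793 V
2. I_R2 = 0.01293 A
3. P_R2 = 0.1137 W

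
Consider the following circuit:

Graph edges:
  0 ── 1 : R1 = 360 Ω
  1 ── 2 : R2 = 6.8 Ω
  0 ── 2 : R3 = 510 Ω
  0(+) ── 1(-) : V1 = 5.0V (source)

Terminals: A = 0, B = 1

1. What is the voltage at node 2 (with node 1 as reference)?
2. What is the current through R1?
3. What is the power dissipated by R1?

Nodal analysis, taking node 1 as the 0 V reference.
Source V1 fixes V_0 = 5 V.
KCL at each unknown node (sum of currents leaving = 0; resistances in Ω):
  Node 2: (V_2 - 0)/6.8 + (V_2 - 5)/510 = 0
Collecting terms: 0.149 × V_2 = 0.009804  =>  V_2 = 0.06579 V
Part 1:
  Read off the nodal solution: V_2 = 0.06579 V
Part 2:
  I_R1 = (V_0 - V_1)/R1 = (5 - 0)/360 = 0.01389 A
  Magnitude: I_R1 = 0.01389 A
Part 3:
  I_R1 = (V_0 - V_1)/R1 = (5 - 0)/360 = 0.01389 A
  P_R1 = I_R1² × R1 = (0.01389)² × 360 = 0.06944 W

Final answers:
1. V_2 = 0.06579 V
2. I_R1 = 0.01389 A
3. P_R1 = 0.06944 W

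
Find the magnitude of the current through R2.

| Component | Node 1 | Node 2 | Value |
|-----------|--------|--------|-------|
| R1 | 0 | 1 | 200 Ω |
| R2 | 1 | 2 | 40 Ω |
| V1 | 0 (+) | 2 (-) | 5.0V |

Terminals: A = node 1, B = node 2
Nodal analysis, taking node 2 as the 0 V reference.
Source V1 fixes V_0 = 5 V.
KCL at each unknown node (sum of currents leaving = 0; resistances in Ω):
  Node 1: (V_1 - 5)/200 + (V_1 - 0)/40 = 0
Collecting terms: 0.03 × V_1 = 0.025  =>  V_1 = 0.8333 V
I_R2 = (V_1 - V_2)/R2 = (0.8333 - 0)/40 = 0.02083 A
|I_R2| = 0.02083 A

Final answer: |I_R2| = 0.02083 A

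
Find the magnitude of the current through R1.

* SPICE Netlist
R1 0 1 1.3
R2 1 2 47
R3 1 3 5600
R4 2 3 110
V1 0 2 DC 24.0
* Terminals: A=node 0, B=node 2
Nodal analysis, taking node 2 as the 0 V reference.
Source V1 fixes V_0 = 24 V.
KCL at each unknown node (sum of currents leaving = 0; resistances in Ω):
  Node 1: (V_1 - 24)/1.3 + (V_1 - 0)/47 + (V_1 - V_3)/5600 = 0
  Node 3: (V_3 - V_1)/5600 + (V_3 - 0)/110 = 0
Collecting terms (coefficients in siemens):
  0.7907·V_1 - 0.0001786·V_3 = 18.46
  0.009269·V_3 - 0.0001786·V_1 = 0
Determinant D = (0.7907)(0.009269) - (-0.0001786)(-0.0001786) = 0.007329
V_1 = [(18.46)(0.009269) - (-0.0001786)(0)]/D = 23.35 V
V_3 = [(0.7907)(0) - (18.46)(-0.0001786)]/D = 0.4498 V
I_R1 = (V_0 - V_1)/R1 = (24 - 23.35)/1.3 = 0.5009 A
|I_R1| = 0.5009 A

Final answer: |I_R1| = 0.5009 A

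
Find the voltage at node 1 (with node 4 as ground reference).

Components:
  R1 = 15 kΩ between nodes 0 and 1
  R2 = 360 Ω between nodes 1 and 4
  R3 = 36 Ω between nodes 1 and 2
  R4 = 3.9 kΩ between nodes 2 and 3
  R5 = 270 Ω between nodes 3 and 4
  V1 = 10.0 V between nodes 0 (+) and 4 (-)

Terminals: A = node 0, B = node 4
Nodal analysis, taking node 4 as the 0 V reference.
Source V1 fixes V_0 = 10 V.
KCL at each unknown node (sum of currents leaving = 0; resistances in Ω):
  Node 1: (V_1 - 10)/15000 + (V_1 - 0)/360 + (V_1 - V_2)/36 = 0
  Node 2: (V_2 - V_1)/36 + (V_2 - V_3)/3900 = 0
  Node 3: (V_3 - V_2)/3900 + (V_3 - 0)/270 = 0
Collecting terms (coefficients in siemens):
  0.03062·V_1 - 0.02778·V_2 = 0.0006667
  0.02803·V_2 - 0.02778·V_1 - 0.0002564·V_3 = 0
  0.00396·V_3 - 0.0002564·V_2 = 0
Solving these 3 simultaneous equations (Gaussian elimination) gives:
  V_1 = 0.2163 V, V_2 = 0.2144 V, V_3 = 0.01388 V
The requested potential is V_1 = 0.2163 V.

Final answer: V_1 = 0.2163 V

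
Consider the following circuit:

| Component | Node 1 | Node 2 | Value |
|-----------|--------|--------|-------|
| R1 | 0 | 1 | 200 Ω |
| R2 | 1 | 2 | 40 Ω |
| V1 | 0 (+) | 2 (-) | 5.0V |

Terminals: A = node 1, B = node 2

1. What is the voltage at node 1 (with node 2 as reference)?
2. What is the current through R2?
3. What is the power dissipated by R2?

Nodal analysis, taking node 2 as the 0 V reference.
Source V1 fixes V_0 = 5 V.
KCL at each unknown node (sum of currents leaving = 0; resistances in Ω):
  Node 1: (V_1 - 5)/200 + (V_1 - 0)/40 = 0
Collecting terms: 0.03 × V_1 = 0.025  =>  V_1 = 0.8333 V
Part 1:
  Read off the nodal solution: V_1 = 0.8333 V
Part 2:
  I_R2 = (V_1 - V_2)/R2 = (0.8333 - 0)/40 = 0.02083 A
  Magnitude: I_R2 = 0.02083 A
Part 3:
  I_R2 = (V_1 - V_2)/R2 = (0.8333 - 0)/40 = 0.02083 A
  P_R2 = I_R2² × R2 = (0.02083)² × 40 = 0.01736 W

Final answers:
1. V_1 = 0.8333 V
2. I_R2 = 0.02083 A
3. P_R2 = 0.01736 W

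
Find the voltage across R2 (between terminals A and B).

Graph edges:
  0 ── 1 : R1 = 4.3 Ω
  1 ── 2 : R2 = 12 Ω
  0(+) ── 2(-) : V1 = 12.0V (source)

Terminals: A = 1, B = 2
R1 and R2 are in series across V1 (node 0 → node 1 → node 2), and the output A–B is taken across R2, so this is a voltage divider.
Series current: I = V1/(R1 + R2) = 12/(4.3 + 12) = 12/16.3 = 0.7362 A
V_R2 = I × R2 = V1 × R2/(R1 + R2) = 12 × 12/16.3 = 8.834 V

Final answer: 8.834 V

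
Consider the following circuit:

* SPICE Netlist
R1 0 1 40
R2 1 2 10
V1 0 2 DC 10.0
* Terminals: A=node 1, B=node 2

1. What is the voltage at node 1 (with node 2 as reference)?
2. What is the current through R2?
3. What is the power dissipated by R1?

Nodal analysis, taking node 2 as the 0 V reference.
Source V1 fixes V_0 = 10 V.
KCL at each unknown node (sum of currents leaving = 0; resistances in Ω):
  Node 1: (V_1 - 10)/40 + (V_1 - 0)/10 = 0
Collecting terms: 0.125 × V_1 = 0.25  =>  V_1 = 2 V
Part 1:
  Read off the nodal solution: V_1 = 2 V
Part 2:
  I_R2 = (V_1 - V_2)/R2 = (2 - 0)/10 = 0.2 A
  Magnitude: I_R2 = 0.2 A
Part 3:
  I_R1 = (V_0 - V_1)/R1 = (10 - 2)/40 = 0.2 A
  P_R1 = I_R1² × R1 = (0.2)² × 40 = 1.6 W

Final answers:
1. V_1 = 2 V
2. I_R2 = 0.2 A
3. P_R1 = 1.6 W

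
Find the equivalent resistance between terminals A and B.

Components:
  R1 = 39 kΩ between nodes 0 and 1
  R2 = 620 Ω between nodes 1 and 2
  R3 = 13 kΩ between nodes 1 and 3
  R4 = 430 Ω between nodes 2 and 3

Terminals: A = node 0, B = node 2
Reduce the network between node 0 (A) and node 2 (B) by series/parallel combination:
  Rs1 = R3 + R4 (series, joined only at node 3) = 13000 + 430 = 13430 Ω
  Rp1 = R2 ‖ Rs1 (parallel, both between nodes 1 and 2) = 1/(1/620 + 1/13430) = 592.6 Ω
  Rs2 = R1 + Rp1 (series, joined only at node 1) = 39000 + 592.6 = 39590 Ω
R_eq = 39.59 kΩ

Final answer: 39.59 kΩ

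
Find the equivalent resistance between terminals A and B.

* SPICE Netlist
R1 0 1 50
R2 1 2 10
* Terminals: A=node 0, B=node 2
Reduce the network between node 0 (A) and node 2 (B) by series/parallel combination:
  Rs1 = R1 + R2 (series, joined only at node 1) = 50 + 10 = 60 Ω
R_eq = 60 Ω

Final answer: 60 Ω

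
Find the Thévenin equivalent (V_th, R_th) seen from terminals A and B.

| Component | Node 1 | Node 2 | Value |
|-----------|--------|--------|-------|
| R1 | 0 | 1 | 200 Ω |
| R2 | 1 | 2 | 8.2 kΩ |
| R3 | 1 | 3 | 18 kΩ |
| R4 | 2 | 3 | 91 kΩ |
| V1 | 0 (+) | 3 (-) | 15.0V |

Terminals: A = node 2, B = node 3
Step 1 — V_th is the open-circuit voltage V_A - V_B (nothing connected across the terminals).
Nodal analysis, taking node 3 as the 0 V reference.
Source V1 fixes V_0 = 15 V.
KCL at each unknown node (sum of currents leaving = 0; resistances in Ω):
  Node 1: (V_1 - 15)/200 + (V_1 - V_2)/8200 + (V_1 - 0)/18000 = 0
  Node 2: (V_2 - V_1)/8200 + (V_2 - 0)/91000 = 0
Collecting terms (coefficients in siemens):
  0.005178·V_1 - 0.000122·V_2 = 0.075
  0.0001329·V_2 - 0.000122·V_1 = 0
Determinant D = (0.005178)(0.0001329) - (-0.000122)(-0.000122) = 0.0000006734
V_1 = [(0.075)(0.0001329) - (-0.000122)(0)]/D = 14.81 V
V_2 = [(0.005178)(0) - (0.075)(-0.000122)]/D = 13.58 V
V_th = V_2 - V_3 = 13.58 - 0 = 13.58 V
Step 2 — R_th: zero the source — replace V1 by a short circuit (node 3 merges into node 0) — and find the resistance seen between A (node 2) and B (node 0).
Reduce the network between node 2 (A) and node 0 (B) by series/parallel combination:
  Rp1 = R1 ‖ R3 (parallel, both between nodes 0 and 1) = 1/(1/200 + 1/18000) = 197.8 Ω
  Rs1 = R2 + Rp1 (series, joined only at node 1) = 8200 + 197.8 = 8398 Ω
  Rp2 = R4 ‖ Rs1 (parallel, both between nodes 0 and 2) = 1/(1/91000 + 1/8398) = 7688 Ω
R_th = 7.688 kΩ

Final answer: V_th = 13.58 V, R_th = 7.688 kΩ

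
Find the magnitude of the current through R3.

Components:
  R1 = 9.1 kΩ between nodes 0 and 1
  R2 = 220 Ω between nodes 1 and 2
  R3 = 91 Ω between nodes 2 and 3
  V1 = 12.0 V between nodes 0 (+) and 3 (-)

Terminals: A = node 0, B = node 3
Nodal analysis, taking node 3 as the 0 V reference.
Source V1 fixes V_0 = 12 V.
KCL at each unknown node (sum of currents leaving = 0; resistances in Ω):
  Node 1: (V_1 - 12)/9100 + (V_1 - V_2)/220 = 0
  Node 2: (V_2 - V_1)/220 + (V_2 - 0)/91 = 0
Collecting terms (coefficients in siemens):
  0.004655·V_1 - 0.004545·V_2 = 0.001319
  0.01553·V_2 - 0.004545·V_1 = 0
Determinant D = (0.004655)(0.01553) - (-0.004545)(-0.004545) = 0.00005166
V_1 = [(0.001319)(0.01553) - (-0.004545)(0)]/D = 0.3966 V
V_2 = [(0.004655)(0) - (0.001319)(-0.004545)]/D = 0.116 V
I_R3 = (V_2 - V_3)/R3 = (0.116 - 0)/91 = 0.001275 A
|I_R3| = 0.001275 A

Final answer: |I_R3| = 0.001275 A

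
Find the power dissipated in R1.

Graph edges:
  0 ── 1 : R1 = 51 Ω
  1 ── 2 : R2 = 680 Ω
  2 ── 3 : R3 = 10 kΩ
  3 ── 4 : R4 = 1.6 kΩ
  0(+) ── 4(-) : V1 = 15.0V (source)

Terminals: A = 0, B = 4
Nodal analysis, taking node 4 as the 0 V reference.
Source V1 fixes V_0 = 15 V.
KCL at each unknown node (sum of currents leaving = 0; resistances in Ω):
  Node 1: (V_1 - 15)/51 + (V_1 - V_2)/680 = 0
  Node 2: (V_2 - V_1)/680 + (V_2 - V_3)/10000 = 0
  Node 3: (V_3 - V_2)/10000 + (V_3 - 0)/1600 = 0
Collecting terms (coefficients in siemens):
  0.02108·V_1 - 0.001471·V_2 = 0.2941
  0.001571·V_2 - 0.001471·V_1 - 0.0001·V_3 = 0
  0.000725·V_3 - 0.0001·V_2 = 0
Solving these 3 simultaneous equations (Gaussian elimination) gives:
  V_1 = 14.94 V, V_2 = 14.11 V, V_3 = 1.946 V
I_R1 = (V_0 - V_1)/R1 = (15 - 14.94)/51 = 0.001216 A
P_R1 = I_R1² × R1 = (0.001216)² × 51 = 0.00007547 W

Final answer: 7.547e-05 W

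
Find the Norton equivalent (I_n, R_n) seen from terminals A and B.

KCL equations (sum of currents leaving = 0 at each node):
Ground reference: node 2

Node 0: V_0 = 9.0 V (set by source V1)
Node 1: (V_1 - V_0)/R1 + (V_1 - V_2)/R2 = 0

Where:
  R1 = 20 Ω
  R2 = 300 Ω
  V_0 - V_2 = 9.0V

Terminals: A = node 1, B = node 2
Find the Thévenin equivalent first; then I_n = V_th/R_th and R_n = R_th.
Step 1 — V_th is the open-circuit voltage V_A - V_B (nothing connected across the terminals).
Nodal analysis, taking node 2 as the 0 V reference.
Source V1 fixes V_0 = 9 V.
KCL at each unknown node (sum of currents leaving = 0; resistances in Ω):
  Node 1: (V_1 - 9)/20 + (V_1 - 0)/300 = 0
Collecting terms: 0.05333 × V_1 = 0.45  =>  V_1 = 8.438 V
V_th = V_1 - V_2 = 8.438 - 0 = 8.438 V
Step 2 — R_th: zero the source — replace V1 by a short circuit (node 2 merges into node 0) — and find the resistance seen between A (node 1) and B (node 0).
Reduce the network between node 1 (A) and node 0 (B) by series/parallel combination:
  Rp1 = R1 ‖ R2 (parallel, both between nodes 0 and 1) = 1/(1/20 + 1/300) = 18.75 Ω
R_th = 18.75 Ω
I_n = V_th/R_th = 8.438/18.75 = 0.45 A, and R_n = R_th = 18.75 Ω

Final answer: I_n = 0.45 A, R_n = 18.75 Ω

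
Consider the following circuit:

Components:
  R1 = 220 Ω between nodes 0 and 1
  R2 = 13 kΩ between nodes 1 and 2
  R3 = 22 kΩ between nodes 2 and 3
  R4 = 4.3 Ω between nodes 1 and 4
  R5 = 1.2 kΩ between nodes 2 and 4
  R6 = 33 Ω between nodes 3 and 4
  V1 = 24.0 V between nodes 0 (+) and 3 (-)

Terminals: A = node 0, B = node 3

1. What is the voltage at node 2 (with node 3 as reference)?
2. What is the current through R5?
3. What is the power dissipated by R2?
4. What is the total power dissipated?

Nodal analysis, taking node 3 as the 0 V reference.
Source V1 fixes V_0 = 24 V.
KCL at each unknown node (sum of currents leaving = 0; resistances in Ω):
  Node 1: (V_1 - 24)/220 + (V_1 - V_2)/13000 + (V_1 - V_4)/4.3 = 0
  Node 2: (V_2 - V_1)/13000 + (V_2 - 0)/22000 + (V_2 - V_4)/1200 = 0
  Node 4: (V_4 - V_1)/4.3 + (V_4 - V_2)/1200 + (V_4 - 0)/33 = 0
Collecting terms (coefficients in siemens):
  0.2372·V_1 - 0.00007692·V_2 - 0.2326·V_4 = 0.1091
  0.0009557·V_2 - 0.00007692·V_1 - 0.0008333·V_4 = 0
  0.2637·V_4 - 0.2326·V_1 - 0.0008333·V_2 = 0
Solving these 3 simultaneous equations (Gaussian elimination) gives:
  V_1 = 3.475 V, V_2 = 2.96 V, V_4 = 3.074 V
Part 1:
  Read off the nodal solution: V_2 = 2.96 V
Part 2:
  I_R5 = (V_2 - V_4)/R5 = (2.96 - 3.074)/1200 = -0.00009495 A
  Magnitude: I_R5 = 0.00009495 A
Part 3:
  I_R2 = (V_1 - V_2)/R2 = (3.475 - 2.96)/13000 = 0.00003961 A
  P_R2 = I_R2² × R2 = (0.00003961)² × 13000 = 0.0000204 W
Part 4:
  Power in each resistor, P = (ΔV)²/R:
    P_R1 = (24 - 3.475)²/220 = 1.915 W
    P_R2 = (3.475 - 2.96)²/13000 = 0.0000204 W
    P_R3 = (2.96 - 0)²/22000 = 0.0003983 W
    P_R4 = (3.475 - 3.074)²/4.3 = 0.03739 W
    P_R5 = (2.96 - 3.074)²/1200 = 0.00001082 W
    P_R6 = (0 - 3.074)²/33 = 0.2864 W
  P_total = P_R1 + P_R2 + P_R3 + P_R4 + P_R5 + P_R6 = 2.239 W

Final answers:
1. V_2 = 2.96 V
2. I_R5 = 9.495e-05 A
3. P_R2 = 2.04e-05 W
4. P_total = 2.239 W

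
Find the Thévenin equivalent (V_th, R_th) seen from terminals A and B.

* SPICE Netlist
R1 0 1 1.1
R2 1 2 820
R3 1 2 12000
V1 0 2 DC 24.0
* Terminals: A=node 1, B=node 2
Step 1 — V_th is the open-circuit voltage V_A - V_B (nothing connected across the terminals).
Nodal analysis, taking node 2 as the 0 V reference.
Source V1 fixes V_0 = 24 V.
KCL at each unknown node (sum of currents leaving = 0; resistances in Ω):
  Node 1: (V_1 - 24)/1.1 + (V_1 - 0)/820 + (V_1 - 0)/12000 = 0
Collecting terms: 0.9104 × V_1 = 21.82  =>  V_1 = 23.97 V
V_th = V_1 - V_2 = 23.97 - 0 = 23.97 V
Step 2 — R_th: zero the source — replace V1 by a short circuit (node 2 merges into node 0) — and find the resistance seen between A (node 1) and B (node 0).
Reduce the network between node 1 (A) and node 0 (B) by series/parallel combination:
  Rp1 = R1 ‖ R2 ‖ R3 (parallel, all between nodes 0 and 1) = 1/(1/1.1 + 1/820 + 1/12000) = 1.098 Ω
R_th = 1.098 Ω

Final answer: V_th = 23.97 V, R_th = 1.098 Ω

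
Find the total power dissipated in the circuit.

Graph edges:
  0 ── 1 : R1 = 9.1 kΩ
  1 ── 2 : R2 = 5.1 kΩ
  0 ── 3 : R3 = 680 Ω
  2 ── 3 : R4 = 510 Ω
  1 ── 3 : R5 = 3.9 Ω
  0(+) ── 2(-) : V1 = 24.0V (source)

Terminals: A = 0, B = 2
Nodal analysis, taking node 2 as the 0 V reference.
Source V1 fixes V_0 = 24 V.
KCL at each unknown node (sum of currents leaving = 0; resistances in Ω):
  Node 1: (V_1 - 24)/9100 + (V_1 - 0)/5100 + (V_1 - V_3)/3.9 = 0
  Node 3: (V_3 - 24)/680 + (V_3 - 0)/510 + (V_3 - V_1)/3.9 = 0
Collecting terms (coefficients in siemens):
  0.2567·V_1 - 0.2564·V_3 = 0.002637
  0.2598·V_3 - 0.2564·V_1 = 0.03529
Determinant D = (0.2567)(0.2598) - (-0.2564)(-0.2564) = 0.0009593
V_1 = [(0.002637)(0.2598) - (-0.2564)(0.03529)]/D = 10.15 V
V_3 = [(0.2567)(0.03529) - (0.002637)(-0.2564)]/D = 10.15 V
Power in each resistor, P = (ΔV)²/R:
  P_R1 = (24 - 10.15)²/9100 = 0.02109 W
  P_R2 = (10.15 - 0)²/5100 = 0.02019 W
  P_R3 = (24 - 10.15)²/680 = 0.2821 W
  P_R4 = (0 - 10.15)²/510 = 0.202 W
  P_R5 = (10.15 - 10.15)²/3.9 = 0.0000008524 W
P_total = P_R1 + P_R2 + P_R3 + P_R4 + P_R5 = 0.5254 W

Final answer: 0.5254 W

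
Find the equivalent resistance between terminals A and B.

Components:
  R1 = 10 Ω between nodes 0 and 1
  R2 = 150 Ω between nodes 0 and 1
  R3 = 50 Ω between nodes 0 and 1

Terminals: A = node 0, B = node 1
Reduce the network between node 0 (A) and node 1 (B) by series/parallel combination:
  Rp1 = R1 ‖ R2 ‖ R3 (parallel, all between nodes 0 and 1) = 1/(1/10 + 1/150 + 1/50) = 7.895 Ω
R_eq = 7.895 Ω

Final answer: 7.895 Ω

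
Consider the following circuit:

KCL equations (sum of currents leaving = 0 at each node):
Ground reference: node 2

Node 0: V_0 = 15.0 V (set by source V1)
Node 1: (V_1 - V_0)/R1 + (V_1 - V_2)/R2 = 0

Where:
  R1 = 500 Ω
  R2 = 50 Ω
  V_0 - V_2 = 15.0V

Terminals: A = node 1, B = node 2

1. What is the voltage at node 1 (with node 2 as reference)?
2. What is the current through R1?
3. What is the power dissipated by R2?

Nodal analysis, taking node 2 as the 0 V reference.
Source V1 fixes V_0 = 15 V.
KCL at each unknown node (sum of currents leaving = 0; resistances in Ω):
  Node 1: (V_1 - 15)/500 + (V_1 - 0)/50 = 0
Collecting terms: 0.022 × V_1 = 0.03  =>  V_1 = 1.364 V
Part 1:
  Read off the nodal solution: V_1 = 1.364 V
Part 2:
  I_R1 = (V_0 - V_1)/R1 = (15 - 1.364)/500 = 0.02727 A
  Magnitude: I_R1 = 0.02727 A
Part 3:
  I_R2 = (V_1 - V_2)/R2 = (1.364 - 0)/50 = 0.02727 A
  P_R2 = I_R2² × R2 = (0.02727)² × 50 = 0.03719 W

Final answers:
1. V_1 = 1.364 V
2. I_R1 = 0.02727 A
3. P_R2 = 0.03719 W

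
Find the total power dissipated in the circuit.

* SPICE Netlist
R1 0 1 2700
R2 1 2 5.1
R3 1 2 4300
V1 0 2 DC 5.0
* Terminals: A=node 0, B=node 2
Nodal analysis, taking node 2 as the 0 V reference.
Source V1 fixes V_0 = 5 V.
KCL at each unknown node (sum of currents leaving = 0; resistances in Ω):
  Node 1: (V_1 - 5)/2700 + (V_1 - 0)/5.1 + (V_1 - 0)/4300 = 0
Collecting terms: 0.1967 × V_1 = 0.001852  =>  V_1 = 0.009415 V
Power in each resistor, P = (ΔV)²/R:
  P_R1 = (5 - 0.009415)²/2700 = 0.009224 W
  P_R2 = (0.009415 - 0)²/5.1 = 0.00001738 W
  P_R3 = (0.009415 - 0)²/4300 = 0.00000002062 W
P_total = P_R1 + P_R2 + P_R3 = 0.009242 W

Final answer: 0.009242 W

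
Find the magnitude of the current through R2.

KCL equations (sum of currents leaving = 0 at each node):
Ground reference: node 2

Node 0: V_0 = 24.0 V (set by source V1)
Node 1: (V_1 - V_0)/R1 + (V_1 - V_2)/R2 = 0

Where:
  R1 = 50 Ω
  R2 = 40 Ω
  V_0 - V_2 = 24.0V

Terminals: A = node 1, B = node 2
Nodal analysis, taking node 2 as the 0 V reference.
Source V1 fixes V_0 = 24 V.
KCL at each unknown node (sum of currents leaving = 0; resistances in Ω):
  Node 1: (V_1 - 24)/50 + (V_1 - 0)/40 = 0
Collecting terms: 0.045 × V_1 = 0.48  =>  V_1 = 10.67 V
I_R2 = (V_1 - V_2)/R2 = (10.67 - 0)/40 = 0.2667 A
|I_R2| = 0.2667 A

Final answer: |I_R2| = 0.2667 A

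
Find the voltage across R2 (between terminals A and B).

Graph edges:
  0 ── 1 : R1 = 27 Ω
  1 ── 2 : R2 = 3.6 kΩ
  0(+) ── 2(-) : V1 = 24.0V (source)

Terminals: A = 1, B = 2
R1 and R2 are in series across V1 (node 0 → node 1 → node 2), and the output A–B is taken across R2, so this is a voltage divider.
Series current: I = V1/(R1 + R2) = 24/(27 + 3600) = 24/3627 = 0.006617 A
V_R2 = I × R2 = V1 × R2/(R1 + R2) = 24 × 3600/3627 = 23.82 V

Final answer: 23.82 V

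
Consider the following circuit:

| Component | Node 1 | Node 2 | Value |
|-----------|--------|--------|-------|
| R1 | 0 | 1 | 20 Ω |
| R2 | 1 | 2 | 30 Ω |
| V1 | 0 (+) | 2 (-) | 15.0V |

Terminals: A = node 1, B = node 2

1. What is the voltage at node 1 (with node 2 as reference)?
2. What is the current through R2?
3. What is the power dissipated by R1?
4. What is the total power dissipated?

Nodal analysis, taking node 2 as the 0 V reference.
Source V1 fixes V_0 = 15 V.
KCL at each unknown node (sum of currents leaving = 0; resistances in Ω):
  Node 1: (V_1 - 15)/20 + (V_1 - 0)/30 = 0
Collecting terms: 0.08333 × V_1 = 0.75  =>  V_1 = 9 V
Part 1:
  Read off the nodal solution: V_1 = 9 V
Part 2:
  I_R2 = (V_1 - V_2)/R2 = (9 - 0)/30 = 0.3 A
  Magnitude: I_R2 = 0.3 A
Part 3:
  I_R1 = (V_0 - V_1)/R1 = (15 - 9)/20 = 0.3 A
  P_R1 = I_R1² × R1 = (0.3)² × 20 = 1.8 W
Part 4:
  Power in each resistor, P = (ΔV)²/R:
    P_R1 = (15 - 9)²/20 = 1.8 W
    P_R2 = (9 - 0)²/30 = 2.7 W
  P_total = P_R1 + P_R2 = 4.5 W

Final answers:
1. V_1 = 9 V
2. I_R2 = 0.3 A
3. P_R1 = 1.8 W
4. P_total = 4.5 W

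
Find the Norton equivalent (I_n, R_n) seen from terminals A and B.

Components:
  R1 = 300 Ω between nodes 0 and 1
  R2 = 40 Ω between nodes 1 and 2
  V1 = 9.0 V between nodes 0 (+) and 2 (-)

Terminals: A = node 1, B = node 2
Find the Thévenin equivalent first; then I_n = V_th/R_th and R_n = R_th.
Step 1 — V_th is the open-circuit voltage V_A - V_B (nothing connected across the terminals).
Nodal analysis, taking node 2 as the 0 V reference.
Source V1 fixes V_0 = 9 V.
KCL at each unknown node (sum of currents leaving = 0; resistances in Ω):
  Node 1: (V_1 - 9)/300 + (V_1 - 0)/40 = 0
Collecting terms: 0.02833 × V_1 = 0.03  =>  V_1 = 1.059 V
V_th = V_1 - V_2 = 1.059 - 0 = 1.059 V
Step 2 — R_th: zero the source — replace V1 by a short circuit (node 2 merges into node 0) — and find the resistance seen between A (node 1) and B (node 0).
Reduce the network between node 1 (A) and node 0 (B) by series/parallel combination:
  Rp1 = R1 ‖ R2 (parallel, both between nodes 0 and 1) = 1/(1/300 + 1/40) = 35.29 Ω
R_th = 35.29 Ω
I_n = V_th/R_th = 1.059/35.29 = 0.03 A, and R_n = R_th = 35.29 Ω

Final answer: I_n = 0.03 A, R_n = 35.29 Ω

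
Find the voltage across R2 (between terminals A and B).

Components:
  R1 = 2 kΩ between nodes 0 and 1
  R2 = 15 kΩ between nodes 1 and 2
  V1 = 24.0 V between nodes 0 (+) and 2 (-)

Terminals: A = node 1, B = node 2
R1 and R2 are in series across V1 (node 0 → node 1 → node 2), and the output A–B is taken across R2, so this is a voltage divider.
Series current: I = V1/(R1 + R2) = 24/(2000 + 15000) = 24/17000 = 0.001412 A
V_R2 = I × R2 = V1 × R2/(R1 + R2) = 24 × 15000/17000 = 21.18 V

Final answer: 21.18 V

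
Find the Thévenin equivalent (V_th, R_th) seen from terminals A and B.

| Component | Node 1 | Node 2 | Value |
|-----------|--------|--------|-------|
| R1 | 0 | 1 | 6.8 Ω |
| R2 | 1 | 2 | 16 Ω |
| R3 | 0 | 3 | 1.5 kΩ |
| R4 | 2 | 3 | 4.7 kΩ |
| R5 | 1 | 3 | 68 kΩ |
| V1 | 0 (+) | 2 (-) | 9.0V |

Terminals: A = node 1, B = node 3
Step 1 — V_th is the open-circuit voltage V_A - V_B (nothing connected across the terminals).
Nodal analysis, taking node 2 as the 0 V reference.
Source V1 fixes V_0 = 9 V.
KCL at each unknown node (sum of currents leaving = 0; resistances in Ω):
  Node 1: (V_1 - 9)/6.8 + (V_1 - 0)/16 + (V_1 - V_3)/68000 = 0
  Node 3: (V_3 - 9)/1500 + (V_3 - 0)/4700 + (V_3 - V_1)/68000 = 0
Collecting terms (coefficients in siemens):
  0.2096·V_1 - 0.00001471·V_3 = 1.324
  0.0008941·V_3 - 0.00001471·V_1 = 0.006
Determinant D = (0.2096)(0.0008941) - (-0.00001471)(-0.00001471) = 0.0001874
V_1 = [(1.324)(0.0008941) - (-0.00001471)(0.006)]/D = 6.316 V
V_3 = [(0.2096)(0.006) - (1.324)(-0.00001471)]/D = 6.814 V
V_th = V_1 - V_3 = 6.316 - 6.814 = -0.4984 V
Step 2 — R_th: zero the source — replace V1 by a short circuit (node 2 merges into node 0) — and find the resistance seen between A (node 1) and B (node 3).
Reduce the network between node 1 (A) and node 3 (B) by series/parallel combination:
  Rp1 = R1 ‖ R2 (parallel, both between nodes 0 and 1) = 1/(1/6.8 + 1/16) = 4.772 Ω
  Rp2 = R3 ‖ R4 (parallel, both between nodes 0 and 3) = 1/(1/1500 + 1/4700) = 1137 Ω
  Rs1 = Rp1 + Rp2 (series, joined only at node 0) = 4.772 + 1137 = 1142 Ω
  Rp3 = R5 ‖ Rs1 (parallel, both between nodes 1 and 3) = 1/(1/68000 + 1/1142) = 1123 Ω
R_th = 1.123 kΩ

Final answer: V_th = -0.4984 V, R_th = 1.123 kΩ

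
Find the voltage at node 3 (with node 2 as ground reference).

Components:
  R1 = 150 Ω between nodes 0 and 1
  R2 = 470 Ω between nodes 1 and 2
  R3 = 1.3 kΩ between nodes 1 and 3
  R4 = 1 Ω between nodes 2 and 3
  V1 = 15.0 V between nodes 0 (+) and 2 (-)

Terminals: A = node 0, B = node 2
Nodal analysis, taking node 2 as the 0 V reference.
Source V1 fixes V_0 = 15 V.
KCL at each unknown node (sum of currents leaving = 0; resistances in Ω):
  Node 1: (V_1 - 15)/150 + (V_1 - 0)/470 + (V_1 - V_3)/1300 = 0
  Node 3: (V_3 - V_1)/1300 + (V_3 - 0)/1 = 0
Collecting terms (coefficients in siemens):
  0.009564·V_1 - 0.0007692·V_3 = 0.1
  1.001·V_3 - 0.0007692·V_1 = 0
Determinant D = (0.009564)(1.001) - (-0.0007692)(-0.0007692) = 0.00957
V_1 = [(0.1)(1.001) - (-0.0007692)(0)]/D = 10.46 V
V_3 = [(0.009564)(0) - (0.1)(-0.0007692)]/D = 0.008038 V
The requested potential is V_3 = 0.008038 V.

Final answer: V_3 = 0.008038 V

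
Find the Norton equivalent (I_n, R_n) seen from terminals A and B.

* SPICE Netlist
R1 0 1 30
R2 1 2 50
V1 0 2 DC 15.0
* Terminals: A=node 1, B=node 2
Find the Thévenin equivalent first; then I_n = V_th/R_th and R_n = R_th.
Step 1 — V_th is the open-circuit voltage V_A - V_B (nothing connected across the terminals).
Nodal analysis, taking node 2 as the 0 V reference.
Source V1 fixes V_0 = 15 V.
KCL at each unknown node (sum of currents leaving = 0; resistances in Ω):
  Node 1: (V_1 - 15)/30 + (V_1 - 0)/50 = 0
Collecting terms: 0.05333 × V_1 = 0.5  =>  V_1 = 9.375 V
V_th = V_1 - V_2 = 9.375 - 0 = 9.375 V
Step 2 — R_th: zero the source — replace V1 by a short circuit (node 2 merges into node 0) — and find the resistance seen between A (node 1) and B (node 0).
Reduce the network between node 1 (A) and node 0 (B) by series/parallel combination:
  Rp1 = R1 ‖ R2 (parallel, both between nodes 0 and 1) = 1/(1/30 + 1/50) = 18.75 Ω
R_th = 18.75 Ω
I_n = V_th/R_th = 9.375/18.75 = 0.5 A, and R_n = R_th = 18.75 Ω

Final answer: I_n = 0.5 A, R_n = 18.75 Ω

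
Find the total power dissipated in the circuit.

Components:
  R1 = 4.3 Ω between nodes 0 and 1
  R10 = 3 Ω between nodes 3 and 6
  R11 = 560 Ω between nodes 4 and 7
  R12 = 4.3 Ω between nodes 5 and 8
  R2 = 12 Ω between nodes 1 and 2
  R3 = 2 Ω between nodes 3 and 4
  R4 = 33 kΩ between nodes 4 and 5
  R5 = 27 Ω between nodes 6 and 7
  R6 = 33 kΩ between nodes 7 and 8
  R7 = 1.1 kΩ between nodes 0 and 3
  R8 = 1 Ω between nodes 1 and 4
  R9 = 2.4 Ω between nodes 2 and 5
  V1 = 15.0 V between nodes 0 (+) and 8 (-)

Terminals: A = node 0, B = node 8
Nodal analysis, taking node 8 as the 0 V reference.
Source V1 fixes V_0 = 15 V.
KCL at each unknown node (sum of currents leaving = 0; resistances in Ω):
  Node 1: (V_1 - 15)/4.3 + (V_1 - V_2)/12 + (V_1 - V_4)/1 = 0
  Node 2: (V_2 - V_1)/12 + (V_2 - V_5)/2.4 = 0
  Node 3: (V_3 - V_4)/2 + (V_3 - 15)/1100 + (V_3 - V_6)/3 = 0
  Node 4: (V_4 - V_3)/2 + (V_4 - V_5)/33000 + (V_4 - V_1)/1 + (V_4 - V_7)/560 = 0
  Node 5: (V_5 - V_4)/33000 + (V_5 - V_2)/2.4 + (V_5 - 0)/4.3 = 0
  Node 6: (V_6 - V_7)/27 + (V_6 - V_3)/3 = 0
  Node 7: (V_7 - V_6)/27 + (V_7 - 0)/33000 + (V_7 - V_4)/560 = 0
Collecting terms (coefficients in siemens):
  1.316·V_1 - 0.08333·V_2 - 1·V_4 = 3.488
  0.5·V_2 - 0.08333·V_1 - 0.4167·V_5 = 0
  0.8342·V_3 - 0.5·V_4 - 0.3333·V_6 = 0.01364
  1.502·V_4 - 1·V_1 - 0.5·V_3 - 0.0000303·V_5 - 0.001786·V_7 = 0
  0.6493·V_5 - 0.4167·V_2 - 0.0000303·V_4 = 0
  0.3704·V_6 - 0.3333·V_3 - 0.03704·V_7 = 0
  0.03885·V_7 - 0.001786·V_4 - 0.03704·V_6 = 0
Solving these 7 simultaneous equations (Gaussian elimination) gives:
  V_1 = 12.2 V, V_2 = 4.373 V, V_3 = 12.21 V, V_4 = 12.2 V
  V_5 = 2.807 V, V_6 = 12.21 V, V_7 = 12.2 V
Power in each resistor, P = (ΔV)²/R:
  P_R1 = (15 - 12.2)²/4.3 = 1.82 W
  P_R2 = (12.2 - 4.373)²/12 = 5.109 W
  P_R3 = (12.21 - 12.2)²/2 = 0.000009499 W
  P_R4 = (12.2 - 2.807)²/33000 = 0.002676 W
  P_R5 = (12.21 - 12.2)²/27 = 0.000003465 W
  P_R6 = (12.2 - 0)²/33000 = 0.004509 W
  P_R7 = (15 - 12.21)²/1100 = 0.007083 W
  P_R8 = (12.2 - 12.2)²/1 = 0.000003546 W
  P_R9 = (4.373 - 2.807)²/2.4 = 1.022 W
  P_R10 = (12.21 - 12.21)²/3 = 0.000000385 W
  P_R11 = (12.2 - 12.2)²/560 = 0.00000007287 W
  P_R12 = (2.807 - 0)²/4.3 = 1.832 W
P_total = P_R1 + P_R2 + P_R3 + P_R4 + P_R5 + P_R6 + P_R7 + P_R8 + P_R9 + P_R10 + P_R11 + P_R12 = 9.797 W

Final answer: 9.797 W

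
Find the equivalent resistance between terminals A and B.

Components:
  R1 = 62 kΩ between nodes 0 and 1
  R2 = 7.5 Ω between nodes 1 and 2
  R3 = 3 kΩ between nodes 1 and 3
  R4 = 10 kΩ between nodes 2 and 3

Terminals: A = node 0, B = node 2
Reduce the network between node 0 (A) and node 2 (B) by series/parallel combination:
  Rs1 = R3 + R4 (series, joined only at node 3) = 3000 + 10000 = 13000 Ω
  Rp1 = R2 ‖ Rs1 (parallel, both between nodes 1 and 2) = 1/(1/7.5 + 1/13000) = 7.496 Ω
  Rs2 = R1 + Rp1 (series, joined only at node 1) = 62000 + 7.496 = 62010 Ω
R_eq = 62.01 kΩ

Final answer: 62.01 kΩ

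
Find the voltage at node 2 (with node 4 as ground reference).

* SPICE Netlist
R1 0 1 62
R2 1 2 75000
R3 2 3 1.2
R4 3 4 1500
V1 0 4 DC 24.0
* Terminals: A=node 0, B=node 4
Nodal analysis, taking node 4 as the 0 V reference.
Source V1 fixes V_0 = 24 V.
KCL at each unknown node (sum of currents leaving = 0; resistances in Ω):
  Node 1: (V_1 - 24)/62 + (V_1 - V_2)/75000 = 0
  Node 2: (V_2 - V_1)/75000 + (V_2 - V_3)/1.2 = 0
  Node 3: (V_3 - V_2)/1.2 + (V_3 - 0)/1500 = 0
Collecting terms (coefficients in siemens):
  0.01614·V_1 - 0.00001333·V_2 = 0.3871
  0.8333·V_2 - 0.00001333·V_1 - 0.8333·V_3 = 0
  0.834·V_3 - 0.8333·V_2 = 0
Solving these 3 simultaneous equations (Gaussian elimination) gives:
  V_1 = 23.98 V, V_2 = 0.4706 V, V_3 = 0.4702 V
The requested potential is V_2 = 0.4706 V.

Final answer: V_2 = 0.4706 V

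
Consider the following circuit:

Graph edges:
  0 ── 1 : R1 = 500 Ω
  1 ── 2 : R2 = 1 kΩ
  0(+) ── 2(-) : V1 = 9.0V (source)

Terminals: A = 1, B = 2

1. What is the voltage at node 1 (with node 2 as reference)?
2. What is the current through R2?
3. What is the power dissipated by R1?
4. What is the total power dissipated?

Nodal analysis, taking node 2 as the 0 V reference.
Source V1 fixes V_0 = 9 V.
KCL at each unknown node (sum of currents leaving = 0; resistances in Ω):
  Node 1: (V_1 - 9)/500 + (V_1 - 0)/1000 = 0
Collecting terms: 0.003 × V_1 = 0.018  =>  V_1 = 6 V
Part 1:
  Read off the nodal solution: V_1 = 6 V
Part 2:
  I_R2 = (V_1 - V_2)/R2 = (6 - 0)/1000 = 0.006 A
  Magnitude: I_R2 = 0.006 A
Part 3:
  I_R1 = (V_0 - V_1)/R1 = (9 - 6)/500 = 0.006 A
  P_R1 = I_R1² × R1 = (0.006)² × 500 = 0.018 W
Part 4:
  Power in each resistor, P = (ΔV)²/R:
    P_R1 = (9 - 6)²/500 = 0.018 W
    P_R2 = (6 - 0)²/1000 = 0.036 W
  P_total = P_R1 + P_R2 = 0.054 W

Final answers:
1. V_1 = 6 V
2. I_R2 = 0.006 A
3. P_R1 = 0.018 W
4. P_total = 0.054 W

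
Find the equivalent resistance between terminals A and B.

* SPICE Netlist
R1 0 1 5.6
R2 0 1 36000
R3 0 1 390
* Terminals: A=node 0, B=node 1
Reduce the network between node 0 (A) and node 1 (B) by series/parallel combination:
  Rp1 = R1 ‖ R2 ‖ R3 (parallel, all between nodes 0 and 1) = 1/(1/5.6 + 1/36000 + 1/390) = 5.52 Ω
R_eq = 5.52 Ω

Final answer: 5.52 Ω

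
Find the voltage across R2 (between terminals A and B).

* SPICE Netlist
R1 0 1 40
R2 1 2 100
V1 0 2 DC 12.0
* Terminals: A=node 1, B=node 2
R1 and R2 are in series across V1 (node 0 → node 1 → node 2), and the output A–B is taken across R2, so this is a voltage divider.
Series current: I = V1/(R1 + R2) = 12/(40 + 100) = 12/140 = 0.08571 A
V_R2 = I × R2 = V1 × R2/(R1 + R2) = 12 × 100/140 = 8.571 V

Final answer: 8.571 V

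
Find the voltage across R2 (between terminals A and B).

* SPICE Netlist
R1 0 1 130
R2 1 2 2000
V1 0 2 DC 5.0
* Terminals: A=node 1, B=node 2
R1 and R2 are in series across V1 (node 0 → node 1 → node 2), and the output A–B is taken across R2, so this is a voltage divider.
Series current: I = V1/(R1 + R2) = 5/(130 + 2000) = 5/2130 = 0.002347 A
V_R2 = I × R2 = V1 × R2/(R1 + R2) = 5 × 2000/2130 = 4.695 V

Final answer: 4.695 V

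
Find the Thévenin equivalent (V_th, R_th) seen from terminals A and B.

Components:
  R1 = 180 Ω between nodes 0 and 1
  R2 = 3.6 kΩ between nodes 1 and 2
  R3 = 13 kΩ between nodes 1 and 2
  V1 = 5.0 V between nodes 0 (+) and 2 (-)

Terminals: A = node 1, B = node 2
Step 1 — V_th is the open-circuit voltage V_A - V_B (nothing connected across the terminals).
Nodal analysis, taking node 2 as the 0 V reference.
Source V1 fixes V_0 = 5 V.
KCL at each unknown node (sum of currents leaving = 0; resistances in Ω):
  Node 1: (V_1 - 5)/180 + (V_1 - 0)/3600 + (V_1 - 0)/13000 = 0
Collecting terms: 0.00591 × V_1 = 0.02778  =>  V_1 = 4.7 V
V_th = V_1 - V_2 = 4.7 - 0 = 4.7 V
Step 2 — R_th: zero the source — replace V1 by a short circuit (node 2 merges into node 0) — and find the resistance seen between A (node 1) and B (node 0).
Reduce the network between node 1 (A) and node 0 (B) by series/parallel combination:
  Rp1 = R1 ‖ R2 ‖ R3 (parallel, all between nodes 0 and 1) = 1/(1/180 + 1/3600 + 1/13000) = 169.2 Ω
R_th = 169.2 Ω

Final answer: V_th = 4.7 V, R_th = 169.2 Ω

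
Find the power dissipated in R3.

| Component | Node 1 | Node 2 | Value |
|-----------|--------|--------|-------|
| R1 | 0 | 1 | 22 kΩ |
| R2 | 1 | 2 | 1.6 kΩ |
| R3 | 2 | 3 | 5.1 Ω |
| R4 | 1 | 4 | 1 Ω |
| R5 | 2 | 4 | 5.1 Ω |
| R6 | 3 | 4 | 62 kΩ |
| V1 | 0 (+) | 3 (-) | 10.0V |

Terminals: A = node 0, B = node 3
Nodal analysis, taking node 3 as the 0 V reference.
Source V1 fixes V_0 = 10 V.
KCL at each unknown node (sum of currents leaving = 0; resistances in Ω):
  Node 1: (V_1 - 10)/22000 + (V_1 - V_2)/1600 + (V_1 - V_4)/1 = 0
  Node 2: (V_2 - V_1)/1600 + (V_2 - 0)/5.1 + (V_2 - V_4)/5.1 = 0
  Node 4: (V_4 - V_1)/1 + (V_4 - V_2)/5.1 + (V_4 - 0)/62000 = 0
Collecting terms (coefficients in siemens):
  1.001·V_1 - 0.000625·V_2 - 1·V_4 = 0.0004545
  0.3928·V_2 - 0.000625·V_1 - 0.1961·V_4 = 0
  1.196·V_4 - 1·V_1 - 0.1961·V_2 = 0
Solving these 3 simultaneous equations (Gaussian elimination) gives:
  V_1 = 0.005077 V, V_2 = 0.002317 V, V_4 = 0.004624 V
I_R3 = (V_2 - V_3)/R3 = (0.002317 - 0)/5.1 = 0.0004542 A
P_R3 = I_R3² × R3 = (0.0004542)² × 5.1 = 0.000001052 W

Final answer: 1.052e-06 W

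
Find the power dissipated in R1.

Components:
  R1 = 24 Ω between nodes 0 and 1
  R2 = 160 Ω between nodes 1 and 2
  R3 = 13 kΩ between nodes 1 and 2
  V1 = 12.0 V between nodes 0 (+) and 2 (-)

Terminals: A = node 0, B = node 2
Nodal analysis, taking node 2 as the 0 V reference.
Source V1 fixes V_0 = 12 V.
KCL at each unknown node (sum of currents leaving = 0; resistances in Ω):
  Node 1: (V_1 - 12)/24 + (V_1 - 0)/160 + (V_1 - 0)/13000 = 0
Collecting terms: 0.04799 × V_1 = 0.5  =>  V_1 = 10.42 V
I_R1 = (V_0 - V_1)/R1 = (12 - 10.42)/24 = 0.06591 A
P_R1 = I_R1² × R1 = (0.06591)² × 24 = 0.1043 W

Final answer: 0.1043 W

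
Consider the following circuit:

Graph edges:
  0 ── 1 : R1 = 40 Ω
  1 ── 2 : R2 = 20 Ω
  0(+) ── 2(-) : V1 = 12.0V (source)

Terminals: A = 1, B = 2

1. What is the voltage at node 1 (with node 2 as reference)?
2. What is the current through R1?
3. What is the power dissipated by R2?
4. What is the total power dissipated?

Nodal analysis, taking node 2 as the 0 V reference.
Source V1 fixes V_0 = 12 V.
KCL at each unknown node (sum of currents leaving = 0; resistances in Ω):
  Node 1: (V_1 - 12)/40 + (V_1 - 0)/20 = 0
Collecting terms: 0.075 × V_1 = 0.3  =>  V_1 = 4 V
Part 1:
  Read off the nodal solution: V_1 = 4 V
Part 2:
  I_R1 = (V_0 - V_1)/R1 = (12 - 4)/40 = 0.2 A
  Magnitude: I_R1 = 0.2 A
Part 3:
  I_R2 = (V_1 - V_2)/R2 = (4 - 0)/20 = 0.2 A
  P_R2 = I_R2² × R2 = (0.2)² × 20 = 0.8 W
Part 4:
  Power in each resistor, P = (ΔV)²/R:
    P_R1 = (12 - 4)²/40 = 1.6 W
    P_R2 = (4 - 0)²/20 = 0.8 W
  P_total = P_R1 + P_R2 = 2.4 W

Final answers:
1. V_1 = 4 V
2. I_R1 = 0.2 A
3. P_R2 = 0.8 W
4. P_total = 2.4 W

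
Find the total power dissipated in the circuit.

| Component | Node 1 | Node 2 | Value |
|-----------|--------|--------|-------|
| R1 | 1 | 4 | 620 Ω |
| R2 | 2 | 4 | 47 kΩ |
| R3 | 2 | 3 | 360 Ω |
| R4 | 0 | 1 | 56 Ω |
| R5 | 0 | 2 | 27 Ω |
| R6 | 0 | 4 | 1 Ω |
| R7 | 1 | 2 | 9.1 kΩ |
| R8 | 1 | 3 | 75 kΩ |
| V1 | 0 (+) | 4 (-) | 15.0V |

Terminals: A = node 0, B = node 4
Nodal analysis, taking node 4 as the 0 V reference.
Source V1 fixes V_0 = 15 V.
KCL at each unknown node (sum of currents leaving = 0; resistances in Ω):
  Node 1: (V_1 - 0)/620 + (V_1 - 15)/56 + (V_1 - V_2)/9100 + (V_1 - V_3)/75000 = 0
  Node 2: (V_2 - 0)/47000 + (V_2 - V_3)/360 + (V_2 - 15)/27 + (V_2 - V_1)/9100 = 0
  Node 3: (V_3 - V_2)/360 + (V_3 - V_1)/75000 = 0
Collecting terms (coefficients in siemens):
  0.01959·V_1 - 0.0001099·V_2 - 0.00001333·V_3 = 0.2679
  0.03995·V_2 - 0.0001099·V_1 - 0.002778·V_3 = 0.5556
  0.002791·V_3 - 0.00001333·V_1 - 0.002778·V_2 = 0
Solving these 3 simultaneous equations (Gaussian elimination) gives:
  V_1 = 13.77 V, V_2 = 14.99 V, V_3 = 14.98 V
Power in each resistor, P = (ΔV)²/R:
  P_R1 = (13.77 - 0)²/620 = 0.3056 W
  P_R2 = (14.99 - 0)²/47000 = 0.004779 W
  P_R3 = (14.99 - 14.98)²/360 = 0.00000009469 W
  P_R4 = (15 - 13.77)²/56 = 0.02723 W
  P_R5 = (15 - 14.99)²/27 = 0.000005949 W
  P_R6 = (15 - 0)²/1 = 225 W
  P_R7 = (13.77 - 14.99)²/9100 = 0.0001642 W
  P_R8 = (13.77 - 14.98)²/75000 = 0.00001973 W
P_total = P_R1 + P_R2 + P_R3 + P_R4 + P_R5 + P_R6 + P_R7 + P_R8 = 225.3 W

Final answer: 225.3 W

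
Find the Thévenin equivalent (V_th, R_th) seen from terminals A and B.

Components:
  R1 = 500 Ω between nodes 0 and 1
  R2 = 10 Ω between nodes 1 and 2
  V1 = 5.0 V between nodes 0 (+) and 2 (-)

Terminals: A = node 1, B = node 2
Step 1 — V_th is the open-circuit voltage V_A - V_B (nothing connected across the terminals).
Nodal analysis, taking node 2 as the 0 V reference.
Source V1 fixes V_0 = 5 V.
KCL at each unknown node (sum of currents leaving = 0; resistances in Ω):
  Node 1: (V_1 - 5)/500 + (V_1 - 0)/10 = 0
Collecting terms: 0.102 × V_1 = 0.01  =>  V_1 = 0.09804 V
V_th = V_1 - V_2 = 0.09804 - 0 = 0.09804 V
Step 2 — R_th: zero the source — replace V1 by a short circuit (node 2 merges into node 0) — and find the resistance seen between A (node 1) and B (node 0).
Reduce the network between node 1 (A) and node 0 (B) by series/parallel combination:
  Rp1 = R1 ‖ R2 (parallel, both between nodes 0 and 1) = 1/(1/500 + 1/10) = 9.804 Ω
R_th = 9.804 Ω

Final answer: V_th = 0.09804 V, R_th = 9.804 Ω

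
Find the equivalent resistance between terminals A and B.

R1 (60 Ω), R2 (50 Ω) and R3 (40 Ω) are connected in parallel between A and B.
Reduce the network between node 0 (A) and node 1 (B) by series/parallel combination:
  Rp1 = R1 ‖ R2 ‖ R3 (parallel, all between nodes 0 and 1) = 1/(1/60 + 1/50 + 1/40) = 16.22 Ω
R_eq = 16.22 Ω

Final answer: 16.22 Ω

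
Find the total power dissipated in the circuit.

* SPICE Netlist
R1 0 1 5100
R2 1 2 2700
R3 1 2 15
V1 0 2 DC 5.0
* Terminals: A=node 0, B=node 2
Nodal analysis, taking node 2 as the 0 V reference.
Source V1 fixes V_0 = 5 V.
KCL at each unknown node (sum of currents leaving = 0; resistances in Ω):
  Node 1: (V_1 - 5)/5100 + (V_1 - 0)/2700 + (V_1 - 0)/15 = 0
Collecting terms: 0.06723 × V_1 = 0.0009804  =>  V_1 = 0.01458 V
Power in each resistor, P = (ΔV)²/R:
  P_R1 = (5 - 0.01458)²/5100 = 0.004873 W
  P_R2 = (0.01458 - 0)²/2700 = 0.00000007875 W
  P_R3 = (0.01458 - 0)²/15 = 0.00001418 W
P_total = P_R1 + P_R2 + P_R3 = 0.004888 W

Final answer: 0.004888 W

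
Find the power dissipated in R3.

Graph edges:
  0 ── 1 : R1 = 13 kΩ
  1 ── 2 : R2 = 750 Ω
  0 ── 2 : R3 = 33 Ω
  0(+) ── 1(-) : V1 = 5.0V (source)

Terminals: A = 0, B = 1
Nodal analysis, taking node 1 as the 0 V reference.
Source V1 fixes V_0 = 5 V.
KCL at each unknown node (sum of currents leaving = 0; resistances in Ω):
  Node 2: (V_2 - 0)/750 + (V_2 - 5)/33 = 0
Collecting terms: 0.03164 × V_2 = 0.1515  =>  V_2 = 4.789 V
I_R3 = (V_0 - V_2)/R3 = (5 - 4.789)/33 = 0.006386 A
P_R3 = I_R3² × R3 = (0.006386)² × 33 = 0.001346 W

Final answer: 0.001346 W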